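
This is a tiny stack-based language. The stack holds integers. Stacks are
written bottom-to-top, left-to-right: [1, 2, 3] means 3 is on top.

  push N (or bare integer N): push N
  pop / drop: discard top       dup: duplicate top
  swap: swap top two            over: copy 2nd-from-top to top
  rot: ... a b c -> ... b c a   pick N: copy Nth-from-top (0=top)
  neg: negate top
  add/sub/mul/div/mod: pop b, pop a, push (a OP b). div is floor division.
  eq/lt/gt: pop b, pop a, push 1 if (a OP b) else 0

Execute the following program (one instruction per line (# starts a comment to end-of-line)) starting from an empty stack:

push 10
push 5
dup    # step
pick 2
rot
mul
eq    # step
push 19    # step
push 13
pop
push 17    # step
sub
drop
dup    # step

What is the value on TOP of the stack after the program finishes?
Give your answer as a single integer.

Answer: 0

Derivation:
After 'push 10': [10]
After 'push 5': [10, 5]
After 'dup': [10, 5, 5]
After 'pick 2': [10, 5, 5, 10]
After 'rot': [10, 5, 10, 5]
After 'mul': [10, 5, 50]
After 'eq': [10, 0]
After 'push 19': [10, 0, 19]
After 'push 13': [10, 0, 19, 13]
After 'pop': [10, 0, 19]
After 'push 17': [10, 0, 19, 17]
After 'sub': [10, 0, 2]
After 'drop': [10, 0]
After 'dup': [10, 0, 0]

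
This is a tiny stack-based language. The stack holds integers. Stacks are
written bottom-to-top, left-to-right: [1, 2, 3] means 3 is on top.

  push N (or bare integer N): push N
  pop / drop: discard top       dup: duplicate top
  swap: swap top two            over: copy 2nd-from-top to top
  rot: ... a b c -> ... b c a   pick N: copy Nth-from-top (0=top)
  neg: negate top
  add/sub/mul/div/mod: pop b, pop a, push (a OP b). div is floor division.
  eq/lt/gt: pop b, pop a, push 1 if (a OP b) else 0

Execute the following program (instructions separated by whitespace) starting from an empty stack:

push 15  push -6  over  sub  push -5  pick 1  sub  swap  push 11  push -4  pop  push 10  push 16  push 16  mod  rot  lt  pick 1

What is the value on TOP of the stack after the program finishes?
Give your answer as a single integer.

Answer: 10

Derivation:
After 'push 15': [15]
After 'push -6': [15, -6]
After 'over': [15, -6, 15]
After 'sub': [15, -21]
After 'push -5': [15, -21, -5]
After 'pick 1': [15, -21, -5, -21]
After 'sub': [15, -21, 16]
After 'swap': [15, 16, -21]
After 'push 11': [15, 16, -21, 11]
After 'push -4': [15, 16, -21, 11, -4]
After 'pop': [15, 16, -21, 11]
After 'push 10': [15, 16, -21, 11, 10]
After 'push 16': [15, 16, -21, 11, 10, 16]
After 'push 16': [15, 16, -21, 11, 10, 16, 16]
After 'mod': [15, 16, -21, 11, 10, 0]
After 'rot': [15, 16, -21, 10, 0, 11]
After 'lt': [15, 16, -21, 10, 1]
After 'pick 1': [15, 16, -21, 10, 1, 10]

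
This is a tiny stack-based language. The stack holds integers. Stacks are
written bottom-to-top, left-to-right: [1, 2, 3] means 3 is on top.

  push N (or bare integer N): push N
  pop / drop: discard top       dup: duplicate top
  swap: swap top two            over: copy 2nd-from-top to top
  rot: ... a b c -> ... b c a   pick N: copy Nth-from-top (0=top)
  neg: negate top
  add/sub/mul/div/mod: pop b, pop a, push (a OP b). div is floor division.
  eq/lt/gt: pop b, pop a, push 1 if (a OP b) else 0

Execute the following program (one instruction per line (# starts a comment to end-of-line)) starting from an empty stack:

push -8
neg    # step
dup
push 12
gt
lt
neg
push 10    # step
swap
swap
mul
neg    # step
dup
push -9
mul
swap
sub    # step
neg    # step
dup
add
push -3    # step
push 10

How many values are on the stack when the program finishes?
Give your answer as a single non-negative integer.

After 'push -8': stack = [-8] (depth 1)
After 'neg': stack = [8] (depth 1)
After 'dup': stack = [8, 8] (depth 2)
After 'push 12': stack = [8, 8, 12] (depth 3)
After 'gt': stack = [8, 0] (depth 2)
After 'lt': stack = [0] (depth 1)
After 'neg': stack = [0] (depth 1)
After 'push 10': stack = [0, 10] (depth 2)
After 'swap': stack = [10, 0] (depth 2)
After 'swap': stack = [0, 10] (depth 2)
  ...
After 'dup': stack = [0, 0] (depth 2)
After 'push -9': stack = [0, 0, -9] (depth 3)
After 'mul': stack = [0, 0] (depth 2)
After 'swap': stack = [0, 0] (depth 2)
After 'sub': stack = [0] (depth 1)
After 'neg': stack = [0] (depth 1)
After 'dup': stack = [0, 0] (depth 2)
After 'add': stack = [0] (depth 1)
After 'push -3': stack = [0, -3] (depth 2)
After 'push 10': stack = [0, -3, 10] (depth 3)

Answer: 3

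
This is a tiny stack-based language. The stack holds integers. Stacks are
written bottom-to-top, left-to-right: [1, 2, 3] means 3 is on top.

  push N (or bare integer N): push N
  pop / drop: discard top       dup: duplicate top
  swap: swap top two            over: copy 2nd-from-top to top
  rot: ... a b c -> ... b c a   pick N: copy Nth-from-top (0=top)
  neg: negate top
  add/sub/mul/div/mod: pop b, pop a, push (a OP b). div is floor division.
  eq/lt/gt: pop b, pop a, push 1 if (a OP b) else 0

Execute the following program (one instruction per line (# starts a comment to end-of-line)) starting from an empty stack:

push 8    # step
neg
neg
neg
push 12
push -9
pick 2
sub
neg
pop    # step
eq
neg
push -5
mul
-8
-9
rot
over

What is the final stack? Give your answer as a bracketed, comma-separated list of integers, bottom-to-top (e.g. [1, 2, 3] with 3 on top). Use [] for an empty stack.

After 'push 8': [8]
After 'neg': [-8]
After 'neg': [8]
After 'neg': [-8]
After 'push 12': [-8, 12]
After 'push -9': [-8, 12, -9]
After 'pick 2': [-8, 12, -9, -8]
After 'sub': [-8, 12, -1]
After 'neg': [-8, 12, 1]
After 'pop': [-8, 12]
After 'eq': [0]
After 'neg': [0]
After 'push -5': [0, -5]
After 'mul': [0]
After 'push -8': [0, -8]
After 'push -9': [0, -8, -9]
After 'rot': [-8, -9, 0]
After 'over': [-8, -9, 0, -9]

Answer: [-8, -9, 0, -9]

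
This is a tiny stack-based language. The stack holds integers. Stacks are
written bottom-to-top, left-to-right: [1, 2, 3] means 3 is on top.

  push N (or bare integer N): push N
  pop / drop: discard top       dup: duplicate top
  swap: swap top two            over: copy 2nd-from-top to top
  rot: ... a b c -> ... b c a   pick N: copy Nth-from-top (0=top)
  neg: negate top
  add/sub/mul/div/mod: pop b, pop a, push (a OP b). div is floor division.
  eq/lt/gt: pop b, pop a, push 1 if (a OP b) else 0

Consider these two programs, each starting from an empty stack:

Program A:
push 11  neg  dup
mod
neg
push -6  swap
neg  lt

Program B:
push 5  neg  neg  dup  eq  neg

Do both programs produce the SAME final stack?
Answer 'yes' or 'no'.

Program A trace:
  After 'push 11': [11]
  After 'neg': [-11]
  After 'dup': [-11, -11]
  After 'mod': [0]
  After 'neg': [0]
  After 'push -6': [0, -6]
  After 'swap': [-6, 0]
  After 'neg': [-6, 0]
  After 'lt': [1]
Program A final stack: [1]

Program B trace:
  After 'push 5': [5]
  After 'neg': [-5]
  After 'neg': [5]
  After 'dup': [5, 5]
  After 'eq': [1]
  After 'neg': [-1]
Program B final stack: [-1]
Same: no

Answer: no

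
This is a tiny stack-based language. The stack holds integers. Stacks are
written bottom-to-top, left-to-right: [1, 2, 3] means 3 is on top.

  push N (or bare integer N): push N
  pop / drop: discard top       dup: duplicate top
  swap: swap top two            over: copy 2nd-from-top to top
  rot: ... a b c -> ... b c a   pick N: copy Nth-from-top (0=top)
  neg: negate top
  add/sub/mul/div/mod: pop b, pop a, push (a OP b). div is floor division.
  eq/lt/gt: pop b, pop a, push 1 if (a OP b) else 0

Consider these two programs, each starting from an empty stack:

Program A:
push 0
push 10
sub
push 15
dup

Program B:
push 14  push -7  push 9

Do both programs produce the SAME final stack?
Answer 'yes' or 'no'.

Answer: no

Derivation:
Program A trace:
  After 'push 0': [0]
  After 'push 10': [0, 10]
  After 'sub': [-10]
  After 'push 15': [-10, 15]
  After 'dup': [-10, 15, 15]
Program A final stack: [-10, 15, 15]

Program B trace:
  After 'push 14': [14]
  After 'push -7': [14, -7]
  After 'push 9': [14, -7, 9]
Program B final stack: [14, -7, 9]
Same: no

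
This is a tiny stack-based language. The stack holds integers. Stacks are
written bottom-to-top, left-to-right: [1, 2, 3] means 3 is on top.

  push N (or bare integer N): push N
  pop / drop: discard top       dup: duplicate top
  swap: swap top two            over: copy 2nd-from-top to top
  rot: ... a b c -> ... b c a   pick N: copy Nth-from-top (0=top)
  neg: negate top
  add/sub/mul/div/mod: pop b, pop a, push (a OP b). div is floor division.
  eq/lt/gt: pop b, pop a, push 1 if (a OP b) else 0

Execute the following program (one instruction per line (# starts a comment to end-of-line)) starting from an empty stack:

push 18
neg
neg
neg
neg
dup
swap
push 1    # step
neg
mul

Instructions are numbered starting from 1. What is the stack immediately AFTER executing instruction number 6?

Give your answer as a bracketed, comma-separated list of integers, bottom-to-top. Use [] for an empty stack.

Step 1 ('push 18'): [18]
Step 2 ('neg'): [-18]
Step 3 ('neg'): [18]
Step 4 ('neg'): [-18]
Step 5 ('neg'): [18]
Step 6 ('dup'): [18, 18]

Answer: [18, 18]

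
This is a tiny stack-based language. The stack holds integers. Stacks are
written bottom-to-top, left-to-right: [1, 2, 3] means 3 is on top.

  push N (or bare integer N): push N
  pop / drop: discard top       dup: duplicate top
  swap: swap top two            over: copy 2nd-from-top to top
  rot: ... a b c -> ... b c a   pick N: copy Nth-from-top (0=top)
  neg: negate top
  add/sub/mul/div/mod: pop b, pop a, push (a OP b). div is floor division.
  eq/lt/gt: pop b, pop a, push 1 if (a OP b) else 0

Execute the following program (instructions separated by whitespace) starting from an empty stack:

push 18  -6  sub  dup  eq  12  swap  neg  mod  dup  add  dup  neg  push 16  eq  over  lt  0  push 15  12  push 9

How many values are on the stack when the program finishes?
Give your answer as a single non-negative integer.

Answer: 6

Derivation:
After 'push 18': stack = [18] (depth 1)
After 'push -6': stack = [18, -6] (depth 2)
After 'sub': stack = [24] (depth 1)
After 'dup': stack = [24, 24] (depth 2)
After 'eq': stack = [1] (depth 1)
After 'push 12': stack = [1, 12] (depth 2)
After 'swap': stack = [12, 1] (depth 2)
After 'neg': stack = [12, -1] (depth 2)
After 'mod': stack = [0] (depth 1)
After 'dup': stack = [0, 0] (depth 2)
  ...
After 'dup': stack = [0, 0] (depth 2)
After 'neg': stack = [0, 0] (depth 2)
After 'push 16': stack = [0, 0, 16] (depth 3)
After 'eq': stack = [0, 0] (depth 2)
After 'over': stack = [0, 0, 0] (depth 3)
After 'lt': stack = [0, 0] (depth 2)
After 'push 0': stack = [0, 0, 0] (depth 3)
After 'push 15': stack = [0, 0, 0, 15] (depth 4)
After 'push 12': stack = [0, 0, 0, 15, 12] (depth 5)
After 'push 9': stack = [0, 0, 0, 15, 12, 9] (depth 6)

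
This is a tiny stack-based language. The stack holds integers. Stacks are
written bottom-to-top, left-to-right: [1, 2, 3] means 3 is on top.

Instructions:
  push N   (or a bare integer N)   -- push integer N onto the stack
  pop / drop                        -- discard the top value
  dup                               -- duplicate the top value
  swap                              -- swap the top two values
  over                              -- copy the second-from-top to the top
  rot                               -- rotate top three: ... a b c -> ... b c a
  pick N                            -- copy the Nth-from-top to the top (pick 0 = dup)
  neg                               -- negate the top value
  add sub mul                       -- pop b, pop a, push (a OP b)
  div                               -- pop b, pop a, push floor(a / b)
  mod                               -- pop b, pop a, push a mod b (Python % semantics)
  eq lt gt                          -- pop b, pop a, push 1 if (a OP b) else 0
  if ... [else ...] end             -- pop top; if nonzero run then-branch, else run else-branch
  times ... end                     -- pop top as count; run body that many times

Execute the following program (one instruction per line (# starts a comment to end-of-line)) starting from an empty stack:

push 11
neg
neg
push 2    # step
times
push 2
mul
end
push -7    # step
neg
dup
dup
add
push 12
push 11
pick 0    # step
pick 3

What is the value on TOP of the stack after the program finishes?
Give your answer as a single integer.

Answer: 14

Derivation:
After 'push 11': [11]
After 'neg': [-11]
After 'neg': [11]
After 'push 2': [11, 2]
After 'times': [11]
After 'push 2': [11, 2]
After 'mul': [22]
After 'push 2': [22, 2]
After 'mul': [44]
After 'push -7': [44, -7]
After 'neg': [44, 7]
After 'dup': [44, 7, 7]
After 'dup': [44, 7, 7, 7]
After 'add': [44, 7, 14]
After 'push 12': [44, 7, 14, 12]
After 'push 11': [44, 7, 14, 12, 11]
After 'pick 0': [44, 7, 14, 12, 11, 11]
After 'pick 3': [44, 7, 14, 12, 11, 11, 14]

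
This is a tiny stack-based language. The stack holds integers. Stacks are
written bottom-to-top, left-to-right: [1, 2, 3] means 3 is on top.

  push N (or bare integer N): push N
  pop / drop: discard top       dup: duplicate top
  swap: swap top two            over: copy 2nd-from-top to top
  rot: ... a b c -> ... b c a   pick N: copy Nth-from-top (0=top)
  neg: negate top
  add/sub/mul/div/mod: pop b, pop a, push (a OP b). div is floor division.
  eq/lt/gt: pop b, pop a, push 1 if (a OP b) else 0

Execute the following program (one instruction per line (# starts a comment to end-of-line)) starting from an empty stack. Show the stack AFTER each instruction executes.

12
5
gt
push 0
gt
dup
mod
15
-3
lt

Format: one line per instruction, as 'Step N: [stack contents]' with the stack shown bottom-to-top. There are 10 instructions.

Step 1: [12]
Step 2: [12, 5]
Step 3: [1]
Step 4: [1, 0]
Step 5: [1]
Step 6: [1, 1]
Step 7: [0]
Step 8: [0, 15]
Step 9: [0, 15, -3]
Step 10: [0, 0]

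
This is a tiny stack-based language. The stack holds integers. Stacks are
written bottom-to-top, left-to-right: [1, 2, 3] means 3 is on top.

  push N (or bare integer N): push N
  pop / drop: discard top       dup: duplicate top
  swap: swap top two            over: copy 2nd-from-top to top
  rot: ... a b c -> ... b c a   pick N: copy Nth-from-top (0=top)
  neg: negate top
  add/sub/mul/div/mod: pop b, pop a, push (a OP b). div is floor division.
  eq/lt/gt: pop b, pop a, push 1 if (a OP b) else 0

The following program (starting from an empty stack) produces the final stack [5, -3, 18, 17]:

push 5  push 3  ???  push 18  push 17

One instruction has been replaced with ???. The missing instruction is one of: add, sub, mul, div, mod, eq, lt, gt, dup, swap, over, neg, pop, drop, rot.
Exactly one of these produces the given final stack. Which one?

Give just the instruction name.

Answer: neg

Derivation:
Stack before ???: [5, 3]
Stack after ???:  [5, -3]
The instruction that transforms [5, 3] -> [5, -3] is: neg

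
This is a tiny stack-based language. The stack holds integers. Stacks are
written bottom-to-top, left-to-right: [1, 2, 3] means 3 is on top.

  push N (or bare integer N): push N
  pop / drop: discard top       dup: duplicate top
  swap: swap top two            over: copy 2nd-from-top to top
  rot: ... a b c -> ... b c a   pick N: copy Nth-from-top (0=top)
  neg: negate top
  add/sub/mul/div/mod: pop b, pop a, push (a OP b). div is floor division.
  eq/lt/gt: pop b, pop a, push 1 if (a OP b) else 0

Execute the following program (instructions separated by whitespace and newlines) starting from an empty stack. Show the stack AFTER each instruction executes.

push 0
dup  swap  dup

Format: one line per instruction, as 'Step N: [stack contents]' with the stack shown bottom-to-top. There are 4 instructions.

Step 1: [0]
Step 2: [0, 0]
Step 3: [0, 0]
Step 4: [0, 0, 0]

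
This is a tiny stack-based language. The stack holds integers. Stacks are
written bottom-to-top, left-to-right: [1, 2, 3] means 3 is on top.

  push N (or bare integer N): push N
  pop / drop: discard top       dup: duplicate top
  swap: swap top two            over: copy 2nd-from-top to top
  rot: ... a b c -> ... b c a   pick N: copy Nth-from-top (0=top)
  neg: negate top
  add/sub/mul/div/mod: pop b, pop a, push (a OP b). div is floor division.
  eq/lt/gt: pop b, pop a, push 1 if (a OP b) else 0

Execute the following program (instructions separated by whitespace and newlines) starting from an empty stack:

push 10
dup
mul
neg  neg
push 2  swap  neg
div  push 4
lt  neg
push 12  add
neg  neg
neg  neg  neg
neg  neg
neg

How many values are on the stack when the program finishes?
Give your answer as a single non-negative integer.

After 'push 10': stack = [10] (depth 1)
After 'dup': stack = [10, 10] (depth 2)
After 'mul': stack = [100] (depth 1)
After 'neg': stack = [-100] (depth 1)
After 'neg': stack = [100] (depth 1)
After 'push 2': stack = [100, 2] (depth 2)
After 'swap': stack = [2, 100] (depth 2)
After 'neg': stack = [2, -100] (depth 2)
After 'div': stack = [-1] (depth 1)
After 'push 4': stack = [-1, 4] (depth 2)
  ...
After 'push 12': stack = [-1, 12] (depth 2)
After 'add': stack = [11] (depth 1)
After 'neg': stack = [-11] (depth 1)
After 'neg': stack = [11] (depth 1)
After 'neg': stack = [-11] (depth 1)
After 'neg': stack = [11] (depth 1)
After 'neg': stack = [-11] (depth 1)
After 'neg': stack = [11] (depth 1)
After 'neg': stack = [-11] (depth 1)
After 'neg': stack = [11] (depth 1)

Answer: 1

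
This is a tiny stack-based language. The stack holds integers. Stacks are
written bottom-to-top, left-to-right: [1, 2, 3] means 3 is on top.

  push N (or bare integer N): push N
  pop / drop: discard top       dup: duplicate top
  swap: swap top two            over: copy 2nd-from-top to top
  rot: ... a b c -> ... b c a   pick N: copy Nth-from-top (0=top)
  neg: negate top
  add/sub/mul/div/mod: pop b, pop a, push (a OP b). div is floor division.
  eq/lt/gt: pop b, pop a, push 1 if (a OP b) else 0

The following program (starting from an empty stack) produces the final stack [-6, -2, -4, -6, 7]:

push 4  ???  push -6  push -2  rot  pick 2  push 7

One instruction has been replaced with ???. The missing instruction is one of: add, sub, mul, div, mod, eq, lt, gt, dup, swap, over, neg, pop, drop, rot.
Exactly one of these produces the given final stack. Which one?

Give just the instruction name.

Answer: neg

Derivation:
Stack before ???: [4]
Stack after ???:  [-4]
The instruction that transforms [4] -> [-4] is: neg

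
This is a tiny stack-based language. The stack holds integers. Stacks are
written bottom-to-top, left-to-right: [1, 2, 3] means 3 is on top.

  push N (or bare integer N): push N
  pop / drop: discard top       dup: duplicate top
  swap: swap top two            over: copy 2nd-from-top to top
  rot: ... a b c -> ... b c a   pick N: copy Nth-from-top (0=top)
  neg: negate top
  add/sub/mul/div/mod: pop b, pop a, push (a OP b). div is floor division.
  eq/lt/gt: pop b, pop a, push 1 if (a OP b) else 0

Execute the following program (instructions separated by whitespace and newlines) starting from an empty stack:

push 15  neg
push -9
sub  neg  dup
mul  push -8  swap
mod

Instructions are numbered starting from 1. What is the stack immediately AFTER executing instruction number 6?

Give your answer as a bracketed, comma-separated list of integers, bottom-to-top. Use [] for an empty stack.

Step 1 ('push 15'): [15]
Step 2 ('neg'): [-15]
Step 3 ('push -9'): [-15, -9]
Step 4 ('sub'): [-6]
Step 5 ('neg'): [6]
Step 6 ('dup'): [6, 6]

Answer: [6, 6]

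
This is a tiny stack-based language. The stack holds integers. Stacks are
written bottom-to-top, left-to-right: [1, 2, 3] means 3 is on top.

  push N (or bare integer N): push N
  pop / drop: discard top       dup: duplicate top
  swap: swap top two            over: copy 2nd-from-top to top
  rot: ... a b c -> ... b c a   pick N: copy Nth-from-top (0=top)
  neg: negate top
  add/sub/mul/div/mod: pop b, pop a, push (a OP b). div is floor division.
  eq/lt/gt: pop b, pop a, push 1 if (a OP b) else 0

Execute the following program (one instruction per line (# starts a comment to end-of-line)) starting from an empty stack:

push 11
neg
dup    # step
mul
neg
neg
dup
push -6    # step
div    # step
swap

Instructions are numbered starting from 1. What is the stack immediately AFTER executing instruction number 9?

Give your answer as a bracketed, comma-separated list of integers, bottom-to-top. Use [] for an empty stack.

Answer: [121, -21]

Derivation:
Step 1 ('push 11'): [11]
Step 2 ('neg'): [-11]
Step 3 ('dup'): [-11, -11]
Step 4 ('mul'): [121]
Step 5 ('neg'): [-121]
Step 6 ('neg'): [121]
Step 7 ('dup'): [121, 121]
Step 8 ('push -6'): [121, 121, -6]
Step 9 ('div'): [121, -21]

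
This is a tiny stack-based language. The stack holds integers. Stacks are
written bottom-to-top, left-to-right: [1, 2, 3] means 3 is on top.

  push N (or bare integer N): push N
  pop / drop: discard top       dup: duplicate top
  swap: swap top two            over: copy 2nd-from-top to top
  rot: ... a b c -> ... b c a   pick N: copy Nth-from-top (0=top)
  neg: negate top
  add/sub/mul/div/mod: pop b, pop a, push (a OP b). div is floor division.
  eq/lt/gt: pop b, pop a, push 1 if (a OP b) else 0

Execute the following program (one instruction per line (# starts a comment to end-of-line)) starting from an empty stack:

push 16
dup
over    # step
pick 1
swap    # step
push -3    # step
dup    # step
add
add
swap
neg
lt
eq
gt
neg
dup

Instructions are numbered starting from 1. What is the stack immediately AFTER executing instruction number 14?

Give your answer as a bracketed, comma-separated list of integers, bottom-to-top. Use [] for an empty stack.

Answer: [1]

Derivation:
Step 1 ('push 16'): [16]
Step 2 ('dup'): [16, 16]
Step 3 ('over'): [16, 16, 16]
Step 4 ('pick 1'): [16, 16, 16, 16]
Step 5 ('swap'): [16, 16, 16, 16]
Step 6 ('push -3'): [16, 16, 16, 16, -3]
Step 7 ('dup'): [16, 16, 16, 16, -3, -3]
Step 8 ('add'): [16, 16, 16, 16, -6]
Step 9 ('add'): [16, 16, 16, 10]
Step 10 ('swap'): [16, 16, 10, 16]
Step 11 ('neg'): [16, 16, 10, -16]
Step 12 ('lt'): [16, 16, 0]
Step 13 ('eq'): [16, 0]
Step 14 ('gt'): [1]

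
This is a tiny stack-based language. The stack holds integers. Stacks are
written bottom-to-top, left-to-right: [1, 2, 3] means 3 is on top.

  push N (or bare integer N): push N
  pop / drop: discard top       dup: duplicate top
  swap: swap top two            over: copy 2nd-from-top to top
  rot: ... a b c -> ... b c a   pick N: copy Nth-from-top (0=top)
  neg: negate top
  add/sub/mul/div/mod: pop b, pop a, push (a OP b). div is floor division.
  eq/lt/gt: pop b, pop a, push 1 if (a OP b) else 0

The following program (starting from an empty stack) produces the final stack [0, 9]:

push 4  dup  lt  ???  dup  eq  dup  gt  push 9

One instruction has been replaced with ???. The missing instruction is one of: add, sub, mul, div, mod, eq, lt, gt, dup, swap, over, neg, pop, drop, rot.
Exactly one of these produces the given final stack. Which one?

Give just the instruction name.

Stack before ???: [0]
Stack after ???:  [0]
The instruction that transforms [0] -> [0] is: neg

Answer: neg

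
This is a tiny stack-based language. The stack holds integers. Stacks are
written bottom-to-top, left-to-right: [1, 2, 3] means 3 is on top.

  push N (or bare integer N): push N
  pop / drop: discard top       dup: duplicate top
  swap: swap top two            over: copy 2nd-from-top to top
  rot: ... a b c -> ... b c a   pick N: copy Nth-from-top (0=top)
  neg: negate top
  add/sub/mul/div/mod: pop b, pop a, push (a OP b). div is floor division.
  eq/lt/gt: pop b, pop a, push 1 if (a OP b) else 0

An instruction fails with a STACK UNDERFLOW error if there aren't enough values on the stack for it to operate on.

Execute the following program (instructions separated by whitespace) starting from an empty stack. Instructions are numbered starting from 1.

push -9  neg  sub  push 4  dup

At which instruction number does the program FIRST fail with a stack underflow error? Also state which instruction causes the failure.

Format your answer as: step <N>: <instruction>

Step 1 ('push -9'): stack = [-9], depth = 1
Step 2 ('neg'): stack = [9], depth = 1
Step 3 ('sub'): needs 2 value(s) but depth is 1 — STACK UNDERFLOW

Answer: step 3: sub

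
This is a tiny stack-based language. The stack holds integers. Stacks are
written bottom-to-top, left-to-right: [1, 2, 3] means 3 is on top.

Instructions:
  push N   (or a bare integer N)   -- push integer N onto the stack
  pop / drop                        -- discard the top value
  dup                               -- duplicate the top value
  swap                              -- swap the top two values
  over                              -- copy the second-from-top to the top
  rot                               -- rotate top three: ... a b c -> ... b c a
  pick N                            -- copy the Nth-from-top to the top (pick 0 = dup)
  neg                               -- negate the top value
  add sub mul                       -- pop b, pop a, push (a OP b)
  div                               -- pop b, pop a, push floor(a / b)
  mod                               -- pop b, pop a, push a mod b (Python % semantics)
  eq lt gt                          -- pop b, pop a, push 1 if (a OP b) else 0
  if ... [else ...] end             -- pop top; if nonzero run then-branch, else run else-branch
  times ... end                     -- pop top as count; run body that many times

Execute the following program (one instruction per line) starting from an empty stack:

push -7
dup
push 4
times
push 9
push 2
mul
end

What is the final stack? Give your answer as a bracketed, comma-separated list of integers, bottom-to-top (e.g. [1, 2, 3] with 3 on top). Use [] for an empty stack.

After 'push -7': [-7]
After 'dup': [-7, -7]
After 'push 4': [-7, -7, 4]
After 'times': [-7, -7]
After 'push 9': [-7, -7, 9]
After 'push 2': [-7, -7, 9, 2]
After 'mul': [-7, -7, 18]
After 'push 9': [-7, -7, 18, 9]
After 'push 2': [-7, -7, 18, 9, 2]
After 'mul': [-7, -7, 18, 18]
After 'push 9': [-7, -7, 18, 18, 9]
After 'push 2': [-7, -7, 18, 18, 9, 2]
After 'mul': [-7, -7, 18, 18, 18]
After 'push 9': [-7, -7, 18, 18, 18, 9]
After 'push 2': [-7, -7, 18, 18, 18, 9, 2]
After 'mul': [-7, -7, 18, 18, 18, 18]

Answer: [-7, -7, 18, 18, 18, 18]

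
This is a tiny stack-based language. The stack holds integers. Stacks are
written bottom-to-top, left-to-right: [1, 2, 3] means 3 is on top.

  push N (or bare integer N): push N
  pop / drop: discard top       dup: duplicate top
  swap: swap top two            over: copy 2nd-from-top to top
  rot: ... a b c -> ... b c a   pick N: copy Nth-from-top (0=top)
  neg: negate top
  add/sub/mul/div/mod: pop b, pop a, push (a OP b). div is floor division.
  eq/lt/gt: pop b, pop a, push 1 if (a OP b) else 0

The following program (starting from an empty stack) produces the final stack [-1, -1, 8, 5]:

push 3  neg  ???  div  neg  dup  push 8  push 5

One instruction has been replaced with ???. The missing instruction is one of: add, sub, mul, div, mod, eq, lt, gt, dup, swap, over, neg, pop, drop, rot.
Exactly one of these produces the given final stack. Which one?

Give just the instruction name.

Stack before ???: [-3]
Stack after ???:  [-3, -3]
The instruction that transforms [-3] -> [-3, -3] is: dup

Answer: dup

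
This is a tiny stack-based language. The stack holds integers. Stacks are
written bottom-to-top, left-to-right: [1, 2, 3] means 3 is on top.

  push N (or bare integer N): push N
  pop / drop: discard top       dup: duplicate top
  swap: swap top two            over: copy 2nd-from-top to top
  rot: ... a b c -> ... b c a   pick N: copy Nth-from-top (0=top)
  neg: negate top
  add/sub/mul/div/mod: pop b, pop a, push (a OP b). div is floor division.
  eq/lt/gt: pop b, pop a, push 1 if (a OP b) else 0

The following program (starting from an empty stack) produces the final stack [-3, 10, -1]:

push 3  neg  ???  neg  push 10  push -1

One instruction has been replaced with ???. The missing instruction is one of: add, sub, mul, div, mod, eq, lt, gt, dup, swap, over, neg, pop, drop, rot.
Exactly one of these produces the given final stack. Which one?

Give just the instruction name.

Answer: neg

Derivation:
Stack before ???: [-3]
Stack after ???:  [3]
The instruction that transforms [-3] -> [3] is: neg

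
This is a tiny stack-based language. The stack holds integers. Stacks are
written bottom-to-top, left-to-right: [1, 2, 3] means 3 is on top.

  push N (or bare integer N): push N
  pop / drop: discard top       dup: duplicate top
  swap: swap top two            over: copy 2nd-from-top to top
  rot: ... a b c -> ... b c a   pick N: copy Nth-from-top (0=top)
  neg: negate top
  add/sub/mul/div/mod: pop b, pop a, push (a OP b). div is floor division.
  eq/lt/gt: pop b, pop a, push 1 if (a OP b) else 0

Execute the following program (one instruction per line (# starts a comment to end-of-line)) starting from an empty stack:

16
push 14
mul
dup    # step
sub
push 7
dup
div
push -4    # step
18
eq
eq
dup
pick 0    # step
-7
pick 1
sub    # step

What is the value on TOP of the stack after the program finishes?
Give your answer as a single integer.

Answer: -7

Derivation:
After 'push 16': [16]
After 'push 14': [16, 14]
After 'mul': [224]
After 'dup': [224, 224]
After 'sub': [0]
After 'push 7': [0, 7]
After 'dup': [0, 7, 7]
After 'div': [0, 1]
After 'push -4': [0, 1, -4]
After 'push 18': [0, 1, -4, 18]
After 'eq': [0, 1, 0]
After 'eq': [0, 0]
After 'dup': [0, 0, 0]
After 'pick 0': [0, 0, 0, 0]
After 'push -7': [0, 0, 0, 0, -7]
After 'pick 1': [0, 0, 0, 0, -7, 0]
After 'sub': [0, 0, 0, 0, -7]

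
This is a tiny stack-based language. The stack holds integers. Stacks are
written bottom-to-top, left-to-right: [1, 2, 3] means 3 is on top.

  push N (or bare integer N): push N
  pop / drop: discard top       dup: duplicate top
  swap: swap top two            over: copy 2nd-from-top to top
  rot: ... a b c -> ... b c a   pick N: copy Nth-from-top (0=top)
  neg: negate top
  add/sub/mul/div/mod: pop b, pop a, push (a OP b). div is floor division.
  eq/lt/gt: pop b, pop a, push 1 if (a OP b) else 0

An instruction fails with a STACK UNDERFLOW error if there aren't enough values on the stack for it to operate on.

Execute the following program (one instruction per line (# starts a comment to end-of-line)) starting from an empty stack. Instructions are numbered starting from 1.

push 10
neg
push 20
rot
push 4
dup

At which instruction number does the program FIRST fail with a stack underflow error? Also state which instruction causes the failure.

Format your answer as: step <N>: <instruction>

Step 1 ('push 10'): stack = [10], depth = 1
Step 2 ('neg'): stack = [-10], depth = 1
Step 3 ('push 20'): stack = [-10, 20], depth = 2
Step 4 ('rot'): needs 3 value(s) but depth is 2 — STACK UNDERFLOW

Answer: step 4: rot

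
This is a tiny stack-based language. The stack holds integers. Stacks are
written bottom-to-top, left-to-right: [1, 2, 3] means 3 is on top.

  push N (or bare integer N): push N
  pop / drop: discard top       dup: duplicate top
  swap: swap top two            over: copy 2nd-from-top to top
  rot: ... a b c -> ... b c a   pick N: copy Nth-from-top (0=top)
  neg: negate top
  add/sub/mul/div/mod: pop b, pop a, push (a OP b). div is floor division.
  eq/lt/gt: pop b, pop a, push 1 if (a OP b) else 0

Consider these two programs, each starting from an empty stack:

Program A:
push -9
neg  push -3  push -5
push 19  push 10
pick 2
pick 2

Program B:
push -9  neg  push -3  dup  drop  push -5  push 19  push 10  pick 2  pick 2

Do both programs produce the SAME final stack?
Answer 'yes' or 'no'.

Program A trace:
  After 'push -9': [-9]
  After 'neg': [9]
  After 'push -3': [9, -3]
  After 'push -5': [9, -3, -5]
  After 'push 19': [9, -3, -5, 19]
  After 'push 10': [9, -3, -5, 19, 10]
  After 'pick 2': [9, -3, -5, 19, 10, -5]
  After 'pick 2': [9, -3, -5, 19, 10, -5, 19]
Program A final stack: [9, -3, -5, 19, 10, -5, 19]

Program B trace:
  After 'push -9': [-9]
  After 'neg': [9]
  After 'push -3': [9, -3]
  After 'dup': [9, -3, -3]
  After 'drop': [9, -3]
  After 'push -5': [9, -3, -5]
  After 'push 19': [9, -3, -5, 19]
  After 'push 10': [9, -3, -5, 19, 10]
  After 'pick 2': [9, -3, -5, 19, 10, -5]
  After 'pick 2': [9, -3, -5, 19, 10, -5, 19]
Program B final stack: [9, -3, -5, 19, 10, -5, 19]
Same: yes

Answer: yes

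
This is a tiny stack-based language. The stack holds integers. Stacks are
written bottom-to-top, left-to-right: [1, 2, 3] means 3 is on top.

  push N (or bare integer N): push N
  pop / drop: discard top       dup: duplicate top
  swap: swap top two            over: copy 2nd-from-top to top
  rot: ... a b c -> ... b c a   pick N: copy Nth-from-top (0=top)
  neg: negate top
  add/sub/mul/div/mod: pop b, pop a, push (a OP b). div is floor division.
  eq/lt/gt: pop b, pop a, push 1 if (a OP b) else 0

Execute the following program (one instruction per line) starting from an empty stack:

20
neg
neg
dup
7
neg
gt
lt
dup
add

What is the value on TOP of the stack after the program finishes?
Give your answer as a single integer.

After 'push 20': [20]
After 'neg': [-20]
After 'neg': [20]
After 'dup': [20, 20]
After 'push 7': [20, 20, 7]
After 'neg': [20, 20, -7]
After 'gt': [20, 1]
After 'lt': [0]
After 'dup': [0, 0]
After 'add': [0]

Answer: 0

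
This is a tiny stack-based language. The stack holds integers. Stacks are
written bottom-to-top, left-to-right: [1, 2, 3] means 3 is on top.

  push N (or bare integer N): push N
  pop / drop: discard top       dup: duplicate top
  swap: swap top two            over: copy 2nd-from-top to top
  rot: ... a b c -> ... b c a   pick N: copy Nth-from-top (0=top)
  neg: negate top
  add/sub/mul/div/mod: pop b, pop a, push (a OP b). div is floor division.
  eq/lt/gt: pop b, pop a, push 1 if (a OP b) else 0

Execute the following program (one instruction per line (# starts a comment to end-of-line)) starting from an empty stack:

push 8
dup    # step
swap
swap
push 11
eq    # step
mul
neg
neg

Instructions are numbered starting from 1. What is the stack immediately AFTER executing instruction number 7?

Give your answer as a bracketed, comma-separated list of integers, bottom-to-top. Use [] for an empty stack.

Answer: [0]

Derivation:
Step 1 ('push 8'): [8]
Step 2 ('dup'): [8, 8]
Step 3 ('swap'): [8, 8]
Step 4 ('swap'): [8, 8]
Step 5 ('push 11'): [8, 8, 11]
Step 6 ('eq'): [8, 0]
Step 7 ('mul'): [0]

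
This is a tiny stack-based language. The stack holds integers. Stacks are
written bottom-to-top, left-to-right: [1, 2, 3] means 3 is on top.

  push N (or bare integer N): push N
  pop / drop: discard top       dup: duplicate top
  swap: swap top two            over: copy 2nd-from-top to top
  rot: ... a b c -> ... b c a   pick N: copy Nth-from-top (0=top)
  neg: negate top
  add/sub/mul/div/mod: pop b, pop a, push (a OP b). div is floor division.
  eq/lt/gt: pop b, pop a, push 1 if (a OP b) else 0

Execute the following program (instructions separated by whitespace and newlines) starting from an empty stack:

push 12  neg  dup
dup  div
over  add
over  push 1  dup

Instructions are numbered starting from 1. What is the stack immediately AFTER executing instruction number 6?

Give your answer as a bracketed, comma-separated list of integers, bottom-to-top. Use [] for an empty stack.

Step 1 ('push 12'): [12]
Step 2 ('neg'): [-12]
Step 3 ('dup'): [-12, -12]
Step 4 ('dup'): [-12, -12, -12]
Step 5 ('div'): [-12, 1]
Step 6 ('over'): [-12, 1, -12]

Answer: [-12, 1, -12]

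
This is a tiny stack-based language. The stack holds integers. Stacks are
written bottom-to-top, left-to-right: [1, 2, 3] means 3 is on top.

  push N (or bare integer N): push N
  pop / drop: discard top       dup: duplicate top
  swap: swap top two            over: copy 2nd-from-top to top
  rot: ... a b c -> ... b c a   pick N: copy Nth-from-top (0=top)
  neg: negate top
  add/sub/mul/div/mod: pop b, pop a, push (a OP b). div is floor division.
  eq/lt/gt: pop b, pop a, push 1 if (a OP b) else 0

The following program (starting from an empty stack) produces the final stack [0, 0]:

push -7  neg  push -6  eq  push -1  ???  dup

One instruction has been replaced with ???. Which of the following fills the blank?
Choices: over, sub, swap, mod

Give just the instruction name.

Stack before ???: [0, -1]
Stack after ???:  [0]
Checking each choice:
  over: produces [0, -1, 0, 0]
  sub: produces [1, 1]
  swap: produces [-1, 0, 0]
  mod: MATCH


Answer: mod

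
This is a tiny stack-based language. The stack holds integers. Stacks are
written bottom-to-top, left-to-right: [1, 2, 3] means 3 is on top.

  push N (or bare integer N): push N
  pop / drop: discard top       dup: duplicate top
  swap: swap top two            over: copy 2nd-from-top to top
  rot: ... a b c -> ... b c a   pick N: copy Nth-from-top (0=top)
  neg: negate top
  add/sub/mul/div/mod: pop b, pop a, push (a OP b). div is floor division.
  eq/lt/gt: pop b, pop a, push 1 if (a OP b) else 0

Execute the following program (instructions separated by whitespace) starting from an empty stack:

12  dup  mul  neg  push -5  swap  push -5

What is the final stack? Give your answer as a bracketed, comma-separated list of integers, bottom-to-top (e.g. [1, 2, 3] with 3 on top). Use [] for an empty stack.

Answer: [-5, -144, -5]

Derivation:
After 'push 12': [12]
After 'dup': [12, 12]
After 'mul': [144]
After 'neg': [-144]
After 'push -5': [-144, -5]
After 'swap': [-5, -144]
After 'push -5': [-5, -144, -5]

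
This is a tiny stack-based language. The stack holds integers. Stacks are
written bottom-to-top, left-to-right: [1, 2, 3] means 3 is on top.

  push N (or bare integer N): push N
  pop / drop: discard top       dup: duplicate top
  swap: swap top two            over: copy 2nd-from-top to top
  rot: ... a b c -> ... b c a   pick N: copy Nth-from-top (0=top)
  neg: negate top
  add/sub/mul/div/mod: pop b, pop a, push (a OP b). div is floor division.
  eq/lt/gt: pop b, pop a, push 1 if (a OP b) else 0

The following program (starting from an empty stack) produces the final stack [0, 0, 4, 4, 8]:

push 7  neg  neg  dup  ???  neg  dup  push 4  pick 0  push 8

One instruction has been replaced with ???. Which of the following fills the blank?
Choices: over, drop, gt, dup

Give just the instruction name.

Answer: gt

Derivation:
Stack before ???: [7, 7]
Stack after ???:  [0]
Checking each choice:
  over: produces [7, 7, -7, -7, 4, 4, 8]
  drop: produces [-7, -7, 4, 4, 8]
  gt: MATCH
  dup: produces [7, 7, -7, -7, 4, 4, 8]


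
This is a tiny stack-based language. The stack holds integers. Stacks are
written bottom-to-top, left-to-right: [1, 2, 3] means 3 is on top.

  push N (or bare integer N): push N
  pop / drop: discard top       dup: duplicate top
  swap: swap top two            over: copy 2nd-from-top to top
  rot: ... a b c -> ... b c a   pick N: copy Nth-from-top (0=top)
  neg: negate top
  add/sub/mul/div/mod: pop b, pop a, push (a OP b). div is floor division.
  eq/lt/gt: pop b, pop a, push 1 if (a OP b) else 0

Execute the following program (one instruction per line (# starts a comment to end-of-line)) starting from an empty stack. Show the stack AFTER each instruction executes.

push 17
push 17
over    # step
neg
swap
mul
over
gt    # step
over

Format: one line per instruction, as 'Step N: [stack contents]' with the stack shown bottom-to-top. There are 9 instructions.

Step 1: [17]
Step 2: [17, 17]
Step 3: [17, 17, 17]
Step 4: [17, 17, -17]
Step 5: [17, -17, 17]
Step 6: [17, -289]
Step 7: [17, -289, 17]
Step 8: [17, 0]
Step 9: [17, 0, 17]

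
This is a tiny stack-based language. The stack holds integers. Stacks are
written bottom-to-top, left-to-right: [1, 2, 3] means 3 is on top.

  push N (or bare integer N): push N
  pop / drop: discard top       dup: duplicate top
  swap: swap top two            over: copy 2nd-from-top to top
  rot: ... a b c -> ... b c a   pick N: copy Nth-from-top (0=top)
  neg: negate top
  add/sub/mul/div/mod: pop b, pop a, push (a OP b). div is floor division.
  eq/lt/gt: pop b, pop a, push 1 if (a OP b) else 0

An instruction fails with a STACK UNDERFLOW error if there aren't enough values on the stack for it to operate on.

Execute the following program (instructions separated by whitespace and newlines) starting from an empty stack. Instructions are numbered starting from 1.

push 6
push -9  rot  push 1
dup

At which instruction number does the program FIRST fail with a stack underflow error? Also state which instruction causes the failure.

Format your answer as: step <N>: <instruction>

Step 1 ('push 6'): stack = [6], depth = 1
Step 2 ('push -9'): stack = [6, -9], depth = 2
Step 3 ('rot'): needs 3 value(s) but depth is 2 — STACK UNDERFLOW

Answer: step 3: rot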